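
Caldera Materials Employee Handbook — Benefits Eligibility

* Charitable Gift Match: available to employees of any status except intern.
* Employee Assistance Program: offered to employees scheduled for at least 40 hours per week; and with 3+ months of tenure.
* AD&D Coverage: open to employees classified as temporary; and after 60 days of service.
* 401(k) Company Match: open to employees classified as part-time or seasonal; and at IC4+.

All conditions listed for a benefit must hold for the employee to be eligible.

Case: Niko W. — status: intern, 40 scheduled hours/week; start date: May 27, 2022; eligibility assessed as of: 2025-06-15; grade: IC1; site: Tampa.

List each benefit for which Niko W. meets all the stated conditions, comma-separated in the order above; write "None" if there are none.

Service from May 27, 2022 to 2025-06-15: 1115 days.
Charitable Gift Match — status intern ✗ (excluded) → not eligible.
Employee Assistance Program — 40 hrs/wk ≥ 40 ✓; service 1115 days ≥ 3 months (≈90 days) ✓ → eligible.
AD&D Coverage — status intern ✗ (requires temporary) → not eligible.
401(k) Company Match — status intern ✗ (requires part-time or seasonal) → not eligible.

Employee Assistance Program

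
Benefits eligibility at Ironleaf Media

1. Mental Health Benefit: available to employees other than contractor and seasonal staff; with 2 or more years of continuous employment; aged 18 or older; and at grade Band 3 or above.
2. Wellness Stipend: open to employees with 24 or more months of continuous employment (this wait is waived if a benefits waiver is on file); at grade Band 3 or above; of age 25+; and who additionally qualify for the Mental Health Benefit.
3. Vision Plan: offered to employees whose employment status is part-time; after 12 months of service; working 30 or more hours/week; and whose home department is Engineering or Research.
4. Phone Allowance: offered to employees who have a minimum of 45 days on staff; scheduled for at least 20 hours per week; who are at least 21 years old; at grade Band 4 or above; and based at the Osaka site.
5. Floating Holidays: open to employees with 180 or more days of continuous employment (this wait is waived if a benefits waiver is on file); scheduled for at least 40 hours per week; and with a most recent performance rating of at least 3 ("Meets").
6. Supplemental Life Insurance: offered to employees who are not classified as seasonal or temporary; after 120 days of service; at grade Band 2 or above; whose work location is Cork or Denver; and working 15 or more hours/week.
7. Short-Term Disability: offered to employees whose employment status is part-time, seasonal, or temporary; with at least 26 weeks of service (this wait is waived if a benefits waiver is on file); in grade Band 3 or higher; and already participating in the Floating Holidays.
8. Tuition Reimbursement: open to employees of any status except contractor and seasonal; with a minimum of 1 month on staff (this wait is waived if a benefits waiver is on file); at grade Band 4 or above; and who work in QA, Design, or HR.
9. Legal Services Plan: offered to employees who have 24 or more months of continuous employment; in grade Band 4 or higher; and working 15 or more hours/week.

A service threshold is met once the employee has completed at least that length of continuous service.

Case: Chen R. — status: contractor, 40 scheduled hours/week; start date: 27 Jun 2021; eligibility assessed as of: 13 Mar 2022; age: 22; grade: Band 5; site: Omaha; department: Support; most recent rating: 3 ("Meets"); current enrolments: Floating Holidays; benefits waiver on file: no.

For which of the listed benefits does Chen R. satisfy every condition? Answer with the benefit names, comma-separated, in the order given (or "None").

Floating Holidays

Service from 27 Jun 2021 to 13 Mar 2022: 259 days.
Mental Health Benefit — status contractor ✗ (excluded) → not eligible.
Wellness Stipend — no waiver, service 259 days < 24 months (≈720 days) ✗ → not eligible.
Vision Plan — status contractor ✗ (requires part-time) → not eligible.
Phone Allowance — service 259 days ≥ 45 days ✓; 40 hrs/wk ≥ 20 ✓; age 22 ≥ 21 ✓; grade Band 5 ≥ Band 4 ✓; site Omaha ✗ (not Osaka) → not eligible.
Floating Holidays — no waiver, service 259 days ≥ 180 days ✓; 40 hrs/wk ≥ 40 ✓; rating 3 ≥ 3 ✓ → eligible.
Supplemental Life Insurance — status contractor ✓ (not excluded); service 259 days ≥ 120 days ✓; grade Band 5 ≥ Band 2 ✓; site Omaha ✗ (not Cork or Denver) → not eligible.
Short-Term Disability — status contractor ✗ (requires part-time, seasonal, or temporary) → not eligible.
Tuition Reimbursement — status contractor ✗ (excluded) → not eligible.
Legal Services Plan — service 259 days < 24 months (≈720 days) ✗ → not eligible.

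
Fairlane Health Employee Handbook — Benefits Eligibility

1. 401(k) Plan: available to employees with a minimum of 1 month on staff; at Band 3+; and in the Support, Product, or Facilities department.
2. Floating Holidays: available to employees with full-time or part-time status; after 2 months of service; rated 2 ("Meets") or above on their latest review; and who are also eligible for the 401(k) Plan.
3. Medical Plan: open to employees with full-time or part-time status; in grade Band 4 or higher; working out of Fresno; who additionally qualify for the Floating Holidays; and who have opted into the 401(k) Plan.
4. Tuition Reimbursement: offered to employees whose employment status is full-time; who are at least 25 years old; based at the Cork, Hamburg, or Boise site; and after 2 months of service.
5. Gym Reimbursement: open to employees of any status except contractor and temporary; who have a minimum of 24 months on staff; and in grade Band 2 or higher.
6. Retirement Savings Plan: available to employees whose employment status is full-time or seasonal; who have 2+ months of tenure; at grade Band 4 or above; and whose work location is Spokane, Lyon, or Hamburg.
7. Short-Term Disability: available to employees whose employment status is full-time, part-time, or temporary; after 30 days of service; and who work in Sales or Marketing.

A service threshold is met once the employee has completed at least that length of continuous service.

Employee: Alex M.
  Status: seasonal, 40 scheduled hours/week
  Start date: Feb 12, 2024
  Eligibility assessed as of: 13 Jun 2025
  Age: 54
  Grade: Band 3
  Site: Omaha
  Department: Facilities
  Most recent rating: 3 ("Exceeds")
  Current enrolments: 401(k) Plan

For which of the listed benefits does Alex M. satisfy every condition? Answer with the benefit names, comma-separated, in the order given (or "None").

401(k) Plan

Service from Feb 12, 2024 to 13 Jun 2025: 487 days.
401(k) Plan — service 487 days ≥ 1 month (≈30 days) ✓; grade Band 3 ≥ Band 3 ✓; dept Facilities ✓ → eligible.
Floating Holidays — status seasonal ✗ (requires full-time or part-time) → not eligible.
Medical Plan — status seasonal ✗ (requires full-time or part-time) → not eligible.
Tuition Reimbursement — status seasonal ✗ (requires full-time) → not eligible.
Gym Reimbursement — status seasonal ✓ (not excluded); service 487 days < 24 months (≈720 days) ✗ → not eligible.
Retirement Savings Plan — status seasonal ✓; service 487 days ≥ 2 months (≈60 days) ✓; grade Band 3 < Band 4 ✗ → not eligible.
Short-Term Disability — status seasonal ✗ (requires full-time, part-time, or temporary) → not eligible.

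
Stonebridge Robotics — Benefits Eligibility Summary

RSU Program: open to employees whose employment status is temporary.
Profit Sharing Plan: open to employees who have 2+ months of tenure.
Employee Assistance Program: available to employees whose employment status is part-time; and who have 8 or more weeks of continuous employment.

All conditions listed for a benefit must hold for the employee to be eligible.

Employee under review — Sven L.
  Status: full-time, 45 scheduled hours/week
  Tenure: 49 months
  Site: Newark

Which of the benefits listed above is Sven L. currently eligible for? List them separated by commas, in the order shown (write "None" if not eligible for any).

RSU Program — status full-time ✗ (requires temporary) → not eligible.
Profit Sharing Plan — service 49 months ≥ 2 months ✓ → eligible.
Employee Assistance Program — status full-time ✗ (requires part-time) → not eligible.

Profit Sharing Plan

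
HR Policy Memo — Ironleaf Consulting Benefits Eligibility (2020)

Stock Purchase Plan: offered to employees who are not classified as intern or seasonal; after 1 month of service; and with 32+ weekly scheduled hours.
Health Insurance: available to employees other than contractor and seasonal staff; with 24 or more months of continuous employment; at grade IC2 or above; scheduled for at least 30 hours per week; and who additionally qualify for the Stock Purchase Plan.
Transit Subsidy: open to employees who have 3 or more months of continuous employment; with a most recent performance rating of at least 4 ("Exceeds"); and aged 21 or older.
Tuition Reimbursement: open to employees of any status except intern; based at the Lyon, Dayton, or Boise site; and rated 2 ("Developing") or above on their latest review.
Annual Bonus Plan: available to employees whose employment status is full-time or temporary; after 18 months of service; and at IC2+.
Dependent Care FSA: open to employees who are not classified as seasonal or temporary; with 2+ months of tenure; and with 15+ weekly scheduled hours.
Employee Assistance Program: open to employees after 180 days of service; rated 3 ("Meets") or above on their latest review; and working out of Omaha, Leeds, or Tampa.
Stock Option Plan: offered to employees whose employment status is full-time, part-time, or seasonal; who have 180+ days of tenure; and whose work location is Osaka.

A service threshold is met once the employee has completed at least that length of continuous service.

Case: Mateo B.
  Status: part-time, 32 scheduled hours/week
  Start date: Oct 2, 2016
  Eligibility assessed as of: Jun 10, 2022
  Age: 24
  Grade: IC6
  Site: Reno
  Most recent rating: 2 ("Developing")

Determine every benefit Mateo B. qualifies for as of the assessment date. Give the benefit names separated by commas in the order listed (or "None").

Stock Purchase Plan, Health Insurance, Dependent Care FSA

Service from Oct 2, 2016 to Jun 10, 2022: 2077 days.
Stock Purchase Plan — status part-time ✓ (not excluded); service 2077 days ≥ 1 month (≈30 days) ✓; 32 hrs/wk ≥ 32 ✓ → eligible.
Health Insurance — status part-time ✓ (not excluded); service 2077 days ≥ 24 months (≈720 days) ✓; grade IC6 ≥ IC2 ✓; 32 hrs/wk ≥ 30 ✓; eligible for Stock Purchase Plan ✓ → eligible.
Transit Subsidy — service 2077 days ≥ 3 months (≈90 days) ✓; rating 2 < 4 ✗ → not eligible.
Tuition Reimbursement — status part-time ✓ (not excluded); site Reno ✗ (not Lyon, Dayton, or Boise) → not eligible.
Annual Bonus Plan — status part-time ✗ (requires full-time or temporary) → not eligible.
Dependent Care FSA — status part-time ✓ (not excluded); service 2077 days ≥ 2 months (≈60 days) ✓; 32 hrs/wk ≥ 15 ✓ → eligible.
Employee Assistance Program — service 2077 days ≥ 180 days ✓; rating 2 < 3 ✗ → not eligible.
Stock Option Plan — status part-time ✓; service 2077 days ≥ 180 days ✓; site Reno ✗ (not Osaka) → not eligible.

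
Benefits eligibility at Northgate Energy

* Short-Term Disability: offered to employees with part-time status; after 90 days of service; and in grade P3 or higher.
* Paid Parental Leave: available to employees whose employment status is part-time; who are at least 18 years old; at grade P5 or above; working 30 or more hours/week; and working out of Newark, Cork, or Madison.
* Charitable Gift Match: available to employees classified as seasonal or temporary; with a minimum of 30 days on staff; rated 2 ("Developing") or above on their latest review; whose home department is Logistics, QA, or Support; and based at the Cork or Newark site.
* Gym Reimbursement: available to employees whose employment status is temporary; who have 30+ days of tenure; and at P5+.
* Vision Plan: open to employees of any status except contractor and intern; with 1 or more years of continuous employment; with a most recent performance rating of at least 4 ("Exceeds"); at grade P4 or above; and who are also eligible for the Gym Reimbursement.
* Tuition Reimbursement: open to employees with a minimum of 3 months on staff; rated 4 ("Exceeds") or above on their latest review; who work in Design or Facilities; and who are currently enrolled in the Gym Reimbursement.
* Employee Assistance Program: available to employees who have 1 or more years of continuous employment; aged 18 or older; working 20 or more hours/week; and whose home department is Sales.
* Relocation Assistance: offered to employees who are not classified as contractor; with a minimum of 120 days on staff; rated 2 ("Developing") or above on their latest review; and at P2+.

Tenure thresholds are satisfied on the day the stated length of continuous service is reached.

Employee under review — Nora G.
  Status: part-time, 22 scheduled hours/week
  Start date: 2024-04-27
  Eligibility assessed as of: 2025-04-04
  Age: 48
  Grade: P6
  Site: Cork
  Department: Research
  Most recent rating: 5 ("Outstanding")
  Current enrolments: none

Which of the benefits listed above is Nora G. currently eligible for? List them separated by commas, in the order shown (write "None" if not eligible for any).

Short-Term Disability, Relocation Assistance

Service from 2024-04-27 to 2025-04-04: 342 days.
Short-Term Disability — status part-time ✓; service 342 days ≥ 90 days ✓; grade P6 ≥ P3 ✓ → eligible.
Paid Parental Leave — status part-time ✓; age 48 ≥ 18 ✓; grade P6 ≥ P5 ✓; 22 hrs/wk < 30 ✗ → not eligible.
Charitable Gift Match — status part-time ✗ (requires seasonal or temporary) → not eligible.
Gym Reimbursement — status part-time ✗ (requires temporary) → not eligible.
Vision Plan — status part-time ✓ (not excluded); service 342 days < 1 year (≈365 days) ✗ → not eligible.
Tuition Reimbursement — service 342 days ≥ 3 months (≈90 days) ✓; rating 5 ≥ 4 ✓; dept Research ✗ → not eligible.
Employee Assistance Program — service 342 days < 1 year (≈365 days) ✗ → not eligible.
Relocation Assistance — status part-time ✓ (not excluded); service 342 days ≥ 120 days ✓; rating 5 ≥ 2 ✓; grade P6 ≥ P2 ✓ → eligible.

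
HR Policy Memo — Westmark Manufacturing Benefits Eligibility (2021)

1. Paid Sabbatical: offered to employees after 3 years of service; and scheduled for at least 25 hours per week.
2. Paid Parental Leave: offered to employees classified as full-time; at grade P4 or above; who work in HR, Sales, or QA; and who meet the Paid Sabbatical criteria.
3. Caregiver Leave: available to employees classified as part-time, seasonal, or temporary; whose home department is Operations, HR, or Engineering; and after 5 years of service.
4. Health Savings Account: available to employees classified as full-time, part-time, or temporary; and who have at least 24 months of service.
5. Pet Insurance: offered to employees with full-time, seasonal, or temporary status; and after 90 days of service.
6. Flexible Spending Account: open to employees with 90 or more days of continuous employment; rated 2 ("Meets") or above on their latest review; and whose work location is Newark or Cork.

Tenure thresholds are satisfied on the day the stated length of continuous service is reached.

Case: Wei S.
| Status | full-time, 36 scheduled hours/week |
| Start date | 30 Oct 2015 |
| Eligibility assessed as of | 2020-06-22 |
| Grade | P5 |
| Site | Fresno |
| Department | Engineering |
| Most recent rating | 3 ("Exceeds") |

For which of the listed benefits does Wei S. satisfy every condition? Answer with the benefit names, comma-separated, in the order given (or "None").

Service from 30 Oct 2015 to 2020-06-22: 1697 days.
Paid Sabbatical — service 1697 days ≥ 3 years (≈1095 days) ✓; 36 hrs/wk ≥ 25 ✓ → eligible.
Paid Parental Leave — status full-time ✓; grade P5 ≥ P4 ✓; dept Engineering ✗ → not eligible.
Caregiver Leave — status full-time ✗ (requires part-time, seasonal, or temporary) → not eligible.
Health Savings Account — status full-time ✓; service 1697 days ≥ 24 months (≈720 days) ✓ → eligible.
Pet Insurance — status full-time ✓; service 1697 days ≥ 90 days ✓ → eligible.
Flexible Spending Account — service 1697 days ≥ 90 days ✓; rating 3 ≥ 2 ✓; site Fresno ✗ (not Newark or Cork) → not eligible.

Paid Sabbatical, Health Savings Account, Pet Insurance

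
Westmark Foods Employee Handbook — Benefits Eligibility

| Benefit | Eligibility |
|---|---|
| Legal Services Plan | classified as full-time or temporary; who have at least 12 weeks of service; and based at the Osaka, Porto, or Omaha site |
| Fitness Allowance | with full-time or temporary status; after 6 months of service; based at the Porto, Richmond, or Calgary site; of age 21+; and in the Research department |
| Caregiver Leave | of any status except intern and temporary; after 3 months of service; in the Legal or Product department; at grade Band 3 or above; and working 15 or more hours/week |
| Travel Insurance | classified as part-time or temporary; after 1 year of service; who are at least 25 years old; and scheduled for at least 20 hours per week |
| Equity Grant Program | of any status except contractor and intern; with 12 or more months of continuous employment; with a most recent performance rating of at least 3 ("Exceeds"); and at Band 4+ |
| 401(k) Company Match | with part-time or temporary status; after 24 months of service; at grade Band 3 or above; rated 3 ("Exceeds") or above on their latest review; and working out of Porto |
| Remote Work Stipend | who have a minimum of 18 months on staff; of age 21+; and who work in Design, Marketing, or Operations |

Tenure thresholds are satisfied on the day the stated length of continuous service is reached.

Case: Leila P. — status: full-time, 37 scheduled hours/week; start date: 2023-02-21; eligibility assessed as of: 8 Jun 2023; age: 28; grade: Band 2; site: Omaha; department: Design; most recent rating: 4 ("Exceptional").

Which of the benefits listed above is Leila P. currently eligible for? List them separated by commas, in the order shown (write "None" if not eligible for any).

Service from 2023-02-21 to 8 Jun 2023: 107 days.
Legal Services Plan — status full-time ✓; service 107 days ≥ 12 weeks (≈84 days) ✓; site Omaha ✓ → eligible.
Fitness Allowance — status full-time ✓; service 107 days < 6 months (≈180 days) ✗ → not eligible.
Caregiver Leave — status full-time ✓ (not excluded); service 107 days ≥ 3 months (≈90 days) ✓; dept Design ✗ → not eligible.
Travel Insurance — status full-time ✗ (requires part-time or temporary) → not eligible.
Equity Grant Program — status full-time ✓ (not excluded); service 107 days < 12 months (≈360 days) ✗ → not eligible.
401(k) Company Match — status full-time ✗ (requires part-time or temporary) → not eligible.
Remote Work Stipend — service 107 days < 18 months (≈540 days) ✗ → not eligible.

Legal Services Plan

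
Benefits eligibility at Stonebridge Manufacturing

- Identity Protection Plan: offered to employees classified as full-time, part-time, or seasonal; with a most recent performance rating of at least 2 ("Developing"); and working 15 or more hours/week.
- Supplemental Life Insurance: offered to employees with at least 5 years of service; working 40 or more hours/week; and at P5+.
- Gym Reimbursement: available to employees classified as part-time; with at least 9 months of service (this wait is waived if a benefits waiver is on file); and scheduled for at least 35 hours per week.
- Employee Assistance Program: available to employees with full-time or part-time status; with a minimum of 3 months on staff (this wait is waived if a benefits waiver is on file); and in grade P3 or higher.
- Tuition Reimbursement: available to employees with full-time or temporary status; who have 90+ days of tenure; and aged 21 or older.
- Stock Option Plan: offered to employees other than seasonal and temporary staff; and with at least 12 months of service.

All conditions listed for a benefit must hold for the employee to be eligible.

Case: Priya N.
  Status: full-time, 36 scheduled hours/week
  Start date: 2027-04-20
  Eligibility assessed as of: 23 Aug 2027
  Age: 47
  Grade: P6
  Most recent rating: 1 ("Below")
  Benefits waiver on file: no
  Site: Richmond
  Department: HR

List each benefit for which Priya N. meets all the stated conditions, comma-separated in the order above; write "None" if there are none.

Employee Assistance Program, Tuition Reimbursement

Service from 2027-04-20 to 23 Aug 2027: 125 days.
Identity Protection Plan — status full-time ✓; rating 1 < 2 ✗ → not eligible.
Supplemental Life Insurance — service 125 days < 5 years (≈1825 days) ✗ → not eligible.
Gym Reimbursement — status full-time ✗ (requires part-time) → not eligible.
Employee Assistance Program — status full-time ✓; no waiver, service 125 days ≥ 3 months (≈90 days) ✓; grade P6 ≥ P3 ✓ → eligible.
Tuition Reimbursement — status full-time ✓; service 125 days ≥ 90 days ✓; age 47 ≥ 21 ✓ → eligible.
Stock Option Plan — status full-time ✓ (not excluded); service 125 days < 12 months (≈360 days) ✗ → not eligible.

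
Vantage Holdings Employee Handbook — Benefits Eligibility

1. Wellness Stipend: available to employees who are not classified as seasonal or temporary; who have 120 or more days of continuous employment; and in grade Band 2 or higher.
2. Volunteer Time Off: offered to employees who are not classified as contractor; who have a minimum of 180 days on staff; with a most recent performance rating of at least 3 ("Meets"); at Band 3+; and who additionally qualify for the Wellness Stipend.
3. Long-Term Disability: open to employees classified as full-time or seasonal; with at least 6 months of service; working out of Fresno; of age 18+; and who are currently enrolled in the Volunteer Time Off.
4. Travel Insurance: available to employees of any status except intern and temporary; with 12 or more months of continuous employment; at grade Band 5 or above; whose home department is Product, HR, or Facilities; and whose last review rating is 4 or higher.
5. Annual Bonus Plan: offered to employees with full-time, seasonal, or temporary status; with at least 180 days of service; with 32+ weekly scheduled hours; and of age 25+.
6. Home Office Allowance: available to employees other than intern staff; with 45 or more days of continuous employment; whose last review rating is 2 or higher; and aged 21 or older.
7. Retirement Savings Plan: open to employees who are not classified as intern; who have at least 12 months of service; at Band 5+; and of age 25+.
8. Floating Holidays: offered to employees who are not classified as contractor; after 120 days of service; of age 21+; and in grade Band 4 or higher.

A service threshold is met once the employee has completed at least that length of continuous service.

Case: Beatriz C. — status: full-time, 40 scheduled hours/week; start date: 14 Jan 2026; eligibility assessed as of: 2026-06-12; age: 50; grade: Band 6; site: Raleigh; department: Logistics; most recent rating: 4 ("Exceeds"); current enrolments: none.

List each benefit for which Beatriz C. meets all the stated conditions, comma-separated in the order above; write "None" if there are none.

Service from 14 Jan 2026 to 2026-06-12: 149 days.
Wellness Stipend — status full-time ✓ (not excluded); service 149 days ≥ 120 days ✓; grade Band 6 ≥ Band 2 ✓ → eligible.
Volunteer Time Off — status full-time ✓ (not excluded); service 149 days < 180 days ✗ → not eligible.
Long-Term Disability — status full-time ✓; service 149 days < 6 months (≈180 days) ✗ → not eligible.
Travel Insurance — status full-time ✓ (not excluded); service 149 days < 12 months (≈360 days) ✗ → not eligible.
Annual Bonus Plan — status full-time ✓; service 149 days < 180 days ✗ → not eligible.
Home Office Allowance — status full-time ✓ (not excluded); service 149 days ≥ 45 days ✓; rating 4 ≥ 2 ✓; age 50 ≥ 21 ✓ → eligible.
Retirement Savings Plan — status full-time ✓ (not excluded); service 149 days < 12 months (≈360 days) ✗ → not eligible.
Floating Holidays — status full-time ✓ (not excluded); service 149 days ≥ 120 days ✓; age 50 ≥ 21 ✓; grade Band 6 ≥ Band 4 ✓ → eligible.

Wellness Stipend, Home Office Allowance, Floating Holidays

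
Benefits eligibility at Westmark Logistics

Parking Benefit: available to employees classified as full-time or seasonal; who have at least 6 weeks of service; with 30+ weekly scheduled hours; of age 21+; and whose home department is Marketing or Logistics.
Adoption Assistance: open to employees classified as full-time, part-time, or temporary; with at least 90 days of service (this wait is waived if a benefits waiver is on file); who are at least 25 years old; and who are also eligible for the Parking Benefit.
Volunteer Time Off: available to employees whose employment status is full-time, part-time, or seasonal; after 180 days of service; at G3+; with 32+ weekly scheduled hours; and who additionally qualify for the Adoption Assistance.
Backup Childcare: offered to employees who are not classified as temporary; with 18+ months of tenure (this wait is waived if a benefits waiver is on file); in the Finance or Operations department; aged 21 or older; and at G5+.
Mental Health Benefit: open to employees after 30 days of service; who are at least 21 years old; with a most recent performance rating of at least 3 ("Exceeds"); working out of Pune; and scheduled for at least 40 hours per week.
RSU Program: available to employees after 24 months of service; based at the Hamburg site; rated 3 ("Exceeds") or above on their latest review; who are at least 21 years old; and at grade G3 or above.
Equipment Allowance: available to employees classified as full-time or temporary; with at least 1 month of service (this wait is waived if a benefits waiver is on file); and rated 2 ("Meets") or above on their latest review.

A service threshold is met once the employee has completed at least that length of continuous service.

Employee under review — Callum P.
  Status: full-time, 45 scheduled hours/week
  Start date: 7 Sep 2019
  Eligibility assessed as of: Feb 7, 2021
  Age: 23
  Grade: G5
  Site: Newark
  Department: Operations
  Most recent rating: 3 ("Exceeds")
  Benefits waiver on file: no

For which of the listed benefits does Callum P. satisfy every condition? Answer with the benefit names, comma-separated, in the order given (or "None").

Service from 7 Sep 2019 to Feb 7, 2021: 519 days.
Parking Benefit — status full-time ✓; service 519 days ≥ 6 weeks (≈42 days) ✓; 45 hrs/wk ≥ 30 ✓; age 23 ≥ 21 ✓; dept Operations ✗ → not eligible.
Adoption Assistance — status full-time ✓; no waiver, service 519 days ≥ 90 days ✓; age 23 < 25 ✗ → not eligible.
Volunteer Time Off — status full-time ✓; service 519 days ≥ 180 days ✓; grade G5 ≥ G3 ✓; 45 hrs/wk ≥ 32 ✓; not eligible for Adoption Assistance ✗ → not eligible.
Backup Childcare — status full-time ✓ (not excluded); no waiver, service 519 days < 18 months (≈540 days) ✗ → not eligible.
Mental Health Benefit — service 519 days ≥ 30 days ✓; age 23 ≥ 21 ✓; rating 3 ≥ 3 ✓; site Newark ✗ (not Pune) → not eligible.
RSU Program — service 519 days < 24 months (≈720 days) ✗ → not eligible.
Equipment Allowance — status full-time ✓; no waiver, service 519 days ≥ 1 month (≈30 days) ✓; rating 3 ≥ 2 ✓ → eligible.

Equipment Allowance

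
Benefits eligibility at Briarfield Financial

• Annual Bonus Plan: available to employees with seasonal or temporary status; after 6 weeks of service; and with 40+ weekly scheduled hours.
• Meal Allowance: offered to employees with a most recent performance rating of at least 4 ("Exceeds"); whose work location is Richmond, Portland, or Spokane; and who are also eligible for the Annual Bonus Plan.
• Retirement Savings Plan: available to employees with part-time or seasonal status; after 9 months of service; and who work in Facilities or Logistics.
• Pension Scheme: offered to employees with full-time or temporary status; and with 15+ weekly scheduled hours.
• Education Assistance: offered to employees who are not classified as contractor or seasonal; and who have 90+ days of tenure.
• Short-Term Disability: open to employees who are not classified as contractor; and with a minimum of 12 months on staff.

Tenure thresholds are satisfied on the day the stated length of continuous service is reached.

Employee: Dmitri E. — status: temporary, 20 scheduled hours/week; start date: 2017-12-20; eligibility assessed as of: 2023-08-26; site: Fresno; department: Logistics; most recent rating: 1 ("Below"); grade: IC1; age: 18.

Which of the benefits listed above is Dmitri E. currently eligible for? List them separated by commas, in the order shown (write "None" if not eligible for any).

Service from 2017-12-20 to 2023-08-26: 2075 days.
Annual Bonus Plan — status temporary ✓; service 2075 days ≥ 6 weeks (≈42 days) ✓; 20 hrs/wk < 40 ✗ → not eligible.
Meal Allowance — rating 1 < 4 ✗ → not eligible.
Retirement Savings Plan — status temporary ✗ (requires part-time or seasonal) → not eligible.
Pension Scheme — status temporary ✓; 20 hrs/wk ≥ 15 ✓ → eligible.
Education Assistance — status temporary ✓ (not excluded); service 2075 days ≥ 90 days ✓ → eligible.
Short-Term Disability — status temporary ✓ (not excluded); service 2075 days ≥ 12 months (≈360 days) ✓ → eligible.

Pension Scheme, Education Assistance, Short-Term Disability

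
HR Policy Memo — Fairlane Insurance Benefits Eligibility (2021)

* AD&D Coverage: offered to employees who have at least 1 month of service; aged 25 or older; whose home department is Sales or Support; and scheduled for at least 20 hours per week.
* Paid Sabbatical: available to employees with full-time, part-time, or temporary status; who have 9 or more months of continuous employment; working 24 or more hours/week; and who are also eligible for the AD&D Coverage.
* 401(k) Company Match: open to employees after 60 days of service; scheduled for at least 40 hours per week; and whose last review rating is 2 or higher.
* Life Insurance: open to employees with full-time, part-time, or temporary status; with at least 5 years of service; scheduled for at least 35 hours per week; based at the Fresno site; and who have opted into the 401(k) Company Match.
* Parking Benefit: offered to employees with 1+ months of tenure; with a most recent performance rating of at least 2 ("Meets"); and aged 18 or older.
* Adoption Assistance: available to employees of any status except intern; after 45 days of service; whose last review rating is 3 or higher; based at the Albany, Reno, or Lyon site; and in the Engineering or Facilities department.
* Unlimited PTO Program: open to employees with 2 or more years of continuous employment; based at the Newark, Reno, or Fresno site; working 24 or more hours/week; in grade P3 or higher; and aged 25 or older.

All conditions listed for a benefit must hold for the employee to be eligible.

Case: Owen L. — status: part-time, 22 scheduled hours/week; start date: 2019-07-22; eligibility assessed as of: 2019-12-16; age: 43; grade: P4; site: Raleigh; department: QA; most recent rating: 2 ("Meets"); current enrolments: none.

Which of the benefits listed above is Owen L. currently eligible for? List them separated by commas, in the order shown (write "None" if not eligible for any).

Parking Benefit

Service from 2019-07-22 to 2019-12-16: 147 days.
AD&D Coverage — service 147 days ≥ 1 month (≈30 days) ✓; age 43 ≥ 25 ✓; dept QA ✗ → not eligible.
Paid Sabbatical — status part-time ✓; service 147 days < 9 months (≈270 days) ✗ → not eligible.
401(k) Company Match — service 147 days ≥ 60 days ✓; 22 hrs/wk < 40 ✗ → not eligible.
Life Insurance — status part-time ✓; service 147 days < 5 years (≈1825 days) ✗ → not eligible.
Parking Benefit — service 147 days ≥ 1 month (≈30 days) ✓; rating 2 ≥ 2 ✓; age 43 ≥ 18 ✓ → eligible.
Adoption Assistance — status part-time ✓ (not excluded); service 147 days ≥ 45 days ✓; rating 2 < 3 ✗ → not eligible.
Unlimited PTO Program — service 147 days < 2 years (≈730 days) ✗ → not eligible.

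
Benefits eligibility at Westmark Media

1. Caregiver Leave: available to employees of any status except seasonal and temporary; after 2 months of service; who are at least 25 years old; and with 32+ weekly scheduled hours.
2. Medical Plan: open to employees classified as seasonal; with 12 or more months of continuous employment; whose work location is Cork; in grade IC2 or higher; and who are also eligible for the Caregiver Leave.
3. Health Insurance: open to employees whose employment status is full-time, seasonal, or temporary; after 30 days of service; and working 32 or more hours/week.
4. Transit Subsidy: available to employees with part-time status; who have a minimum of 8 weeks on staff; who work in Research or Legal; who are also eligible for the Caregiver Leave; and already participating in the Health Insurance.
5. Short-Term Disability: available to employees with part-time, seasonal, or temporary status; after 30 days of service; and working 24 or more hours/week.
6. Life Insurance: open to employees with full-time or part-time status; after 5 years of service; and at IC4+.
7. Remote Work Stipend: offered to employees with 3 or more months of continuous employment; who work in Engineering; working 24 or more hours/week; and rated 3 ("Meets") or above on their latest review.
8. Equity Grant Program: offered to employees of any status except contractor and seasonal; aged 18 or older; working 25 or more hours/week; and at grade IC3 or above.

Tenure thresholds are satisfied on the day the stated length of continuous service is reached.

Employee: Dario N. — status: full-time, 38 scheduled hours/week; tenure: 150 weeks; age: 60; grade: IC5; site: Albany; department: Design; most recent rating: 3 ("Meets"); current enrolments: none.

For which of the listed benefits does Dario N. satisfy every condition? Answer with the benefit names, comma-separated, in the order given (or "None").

Caregiver Leave — status full-time ✓ (not excluded); service 150 weeks ≥ 2 months (≈60 days) ✓; age 60 ≥ 25 ✓; 38 hrs/wk ≥ 32 ✓ → eligible.
Medical Plan — status full-time ✗ (requires seasonal) → not eligible.
Health Insurance — status full-time ✓; service 150 weeks ≥ 30 days ✓; 38 hrs/wk ≥ 32 ✓ → eligible.
Transit Subsidy — status full-time ✗ (requires part-time) → not eligible.
Short-Term Disability — status full-time ✗ (requires part-time, seasonal, or temporary) → not eligible.
Life Insurance — status full-time ✓; service 150 weeks < 5 years (≈1825 days) ✗ → not eligible.
Remote Work Stipend — service 150 weeks ≥ 3 months (≈90 days) ✓; dept Design ✗ → not eligible.
Equity Grant Program — status full-time ✓ (not excluded); age 60 ≥ 18 ✓; 38 hrs/wk ≥ 25 ✓; grade IC5 ≥ IC3 ✓ → eligible.

Caregiver Leave, Health Insurance, Equity Grant Program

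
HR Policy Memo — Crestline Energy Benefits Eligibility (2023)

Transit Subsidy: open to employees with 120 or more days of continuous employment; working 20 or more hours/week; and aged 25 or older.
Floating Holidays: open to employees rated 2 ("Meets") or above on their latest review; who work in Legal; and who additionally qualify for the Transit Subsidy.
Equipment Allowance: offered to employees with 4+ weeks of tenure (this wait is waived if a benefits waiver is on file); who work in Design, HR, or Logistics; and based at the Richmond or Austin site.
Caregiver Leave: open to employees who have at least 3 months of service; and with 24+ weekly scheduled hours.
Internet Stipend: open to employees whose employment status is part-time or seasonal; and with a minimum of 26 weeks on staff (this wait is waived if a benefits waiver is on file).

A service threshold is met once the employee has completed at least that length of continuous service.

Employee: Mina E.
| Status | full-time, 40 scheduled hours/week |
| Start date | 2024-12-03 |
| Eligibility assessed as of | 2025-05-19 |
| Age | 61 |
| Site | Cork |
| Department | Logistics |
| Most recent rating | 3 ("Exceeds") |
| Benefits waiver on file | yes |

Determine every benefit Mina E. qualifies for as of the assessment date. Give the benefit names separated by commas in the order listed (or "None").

Service from 2024-12-03 to 2025-05-19: 167 days.
Transit Subsidy — service 167 days ≥ 120 days ✓; 40 hrs/wk ≥ 20 ✓; age 61 ≥ 25 ✓ → eligible.
Floating Holidays — rating 3 ≥ 2 ✓; dept Logistics ✗ → not eligible.
Equipment Allowance — benefits waiver on file ✓; dept Logistics ✓; site Cork ✗ (not Richmond or Austin) → not eligible.
Caregiver Leave — service 167 days ≥ 3 months (≈90 days) ✓; 40 hrs/wk ≥ 24 ✓ → eligible.
Internet Stipend — status full-time ✗ (requires part-time or seasonal) → not eligible.

Transit Subsidy, Caregiver Leave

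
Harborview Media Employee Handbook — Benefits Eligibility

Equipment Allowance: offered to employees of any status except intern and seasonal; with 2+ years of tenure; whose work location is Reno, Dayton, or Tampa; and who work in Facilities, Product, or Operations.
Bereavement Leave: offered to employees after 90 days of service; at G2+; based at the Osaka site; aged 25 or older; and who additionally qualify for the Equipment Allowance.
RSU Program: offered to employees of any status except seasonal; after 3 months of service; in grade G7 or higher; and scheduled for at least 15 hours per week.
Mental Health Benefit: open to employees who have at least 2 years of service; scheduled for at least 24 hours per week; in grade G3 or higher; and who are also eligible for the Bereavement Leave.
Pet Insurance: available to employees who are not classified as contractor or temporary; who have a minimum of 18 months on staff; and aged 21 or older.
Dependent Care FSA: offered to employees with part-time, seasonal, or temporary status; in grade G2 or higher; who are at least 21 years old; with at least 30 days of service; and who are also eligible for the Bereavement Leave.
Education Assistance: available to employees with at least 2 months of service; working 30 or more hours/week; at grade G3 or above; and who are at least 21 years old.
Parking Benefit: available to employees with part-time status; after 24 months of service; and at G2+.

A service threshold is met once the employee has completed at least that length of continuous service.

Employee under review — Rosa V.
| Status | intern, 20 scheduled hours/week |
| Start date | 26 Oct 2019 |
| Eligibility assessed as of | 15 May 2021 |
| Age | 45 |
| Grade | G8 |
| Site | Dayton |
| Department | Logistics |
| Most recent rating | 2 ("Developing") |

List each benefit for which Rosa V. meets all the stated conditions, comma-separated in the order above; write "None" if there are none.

RSU Program, Pet Insurance

Service from 26 Oct 2019 to 15 May 2021: 567 days.
Equipment Allowance — status intern ✗ (excluded) → not eligible.
Bereavement Leave — service 567 days ≥ 90 days ✓; grade G8 ≥ G2 ✓; site Dayton ✗ (not Osaka) → not eligible.
RSU Program — status intern ✓ (not excluded); service 567 days ≥ 3 months (≈90 days) ✓; grade G8 ≥ G7 ✓; 20 hrs/wk ≥ 15 ✓ → eligible.
Mental Health Benefit — service 567 days < 2 years (≈730 days) ✗ → not eligible.
Pet Insurance — status intern ✓ (not excluded); service 567 days ≥ 18 months (≈540 days) ✓; age 45 ≥ 21 ✓ → eligible.
Dependent Care FSA — status intern ✗ (requires part-time, seasonal, or temporary) → not eligible.
Education Assistance — service 567 days ≥ 2 months (≈60 days) ✓; 20 hrs/wk < 30 ✗ → not eligible.
Parking Benefit — status intern ✗ (requires part-time) → not eligible.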